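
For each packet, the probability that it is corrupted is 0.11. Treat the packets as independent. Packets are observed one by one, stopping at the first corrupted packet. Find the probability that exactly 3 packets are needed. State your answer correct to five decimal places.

0.08713

Geometric (trials to first success), p = 0.11.
P(Y = 3) = (1−p)^2 · p = 0.7921 · 0.11 = 0.0871310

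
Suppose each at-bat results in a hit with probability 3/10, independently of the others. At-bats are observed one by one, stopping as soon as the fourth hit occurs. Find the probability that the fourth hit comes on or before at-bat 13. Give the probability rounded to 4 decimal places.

Finishing within 13 at-bats ⇔ at least 4 successes in the first 13. With X ~ Binomial(13, 0.30), P(Y ≤ 13) = 1 − P(X ≤ 3).
  k=0: C(13,0)·0.30^0·0.70^13 = 0.009689
  k=1: C(13,1)·0.30^1·0.70^12 = 0.053981
  k=2: C(13,2)·0.30^2·0.70^11 = 0.138808
  k=3: C(13,3)·0.30^3·0.70^10 = 0.218127
1 − 0.420606 = 0.579394

0.5794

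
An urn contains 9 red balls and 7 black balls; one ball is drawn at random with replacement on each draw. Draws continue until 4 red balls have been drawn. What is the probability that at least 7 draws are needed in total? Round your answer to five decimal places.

Needing more than 6 draws ⇔ fewer than 4 successes in the first 6. With X ~ Binomial(6, 0.5625), P(Y > 6) = P(X ≤ 3).
  k=0: C(6,0)·0.5625^0·0.4375^6 = 0.0070124
  k=1: C(6,1)·0.5625^1·0.4375^5 = 0.0540959
  k=2: C(6,2)·0.5625^2·0.4375^4 = 0.1738796
  k=3: C(6,3)·0.5625^3·0.4375^3 = 0.2980793
P(X ≤ 3) = 0.5330671

0.53307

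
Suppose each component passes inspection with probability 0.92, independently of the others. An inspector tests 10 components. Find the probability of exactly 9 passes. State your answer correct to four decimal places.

X ~ Binomial(n=10, p=0.92).
P(X=9) = C(10,9) · p^9 · (1−p)^1
= 10 · 0.47216 · 0.08 = 0.377729

0.3777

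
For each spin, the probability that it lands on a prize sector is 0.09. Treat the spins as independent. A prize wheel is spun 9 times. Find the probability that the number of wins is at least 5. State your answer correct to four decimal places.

0.0005

X ~ Binomial(9, 0.09); P(X ≥ 5) = Σ C(9,k) p^k (1−p)^(9−k) over k:
  k=5: C(9,5)·0.09^5·0.91^4 = 0.000510
  k=6: C(9,6)·0.09^6·0.91^3 = 0.000034
  k=7: C(9,7)·0.09^7·0.91^2 = 0.000001
  k=8: C(9,8)·0.09^8·0.91^1 = 0.000000
  k=9: C(9,9)·0.09^9·0.91^0 = 0.000000
Total = 0.000545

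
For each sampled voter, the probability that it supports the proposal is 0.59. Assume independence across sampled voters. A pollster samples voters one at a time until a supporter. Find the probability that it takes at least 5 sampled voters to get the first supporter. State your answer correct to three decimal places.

0.028

Y = number of sampled voters to the first success; geometric, p = 0.59.
P(Y > 4) = P(first 4 all fail) = (1−p)^4 = 0.02826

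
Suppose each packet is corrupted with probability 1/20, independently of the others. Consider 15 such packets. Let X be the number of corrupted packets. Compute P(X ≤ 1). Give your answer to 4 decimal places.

X ~ Binomial(15, 0.05); P(X ≤ 1) = Σ C(15,k) p^k (1−p)^(15−k) over k:
  k=0: C(15,0)·0.05^0·0.95^15 = 0.463291
  k=1: C(15,1)·0.05^1·0.95^14 = 0.365756
Total = 0.829047

0.8290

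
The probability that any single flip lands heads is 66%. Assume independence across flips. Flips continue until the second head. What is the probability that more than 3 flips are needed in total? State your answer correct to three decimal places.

0.268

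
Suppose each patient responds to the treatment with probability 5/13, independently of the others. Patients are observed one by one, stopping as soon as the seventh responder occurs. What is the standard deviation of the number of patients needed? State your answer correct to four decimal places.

5.3963

Y = total patients until the seventh success; negative binomial with r=7, p=0.384615.
SD(Y) = √[r(1−p)/p²] = √(29.120000) = 5.396295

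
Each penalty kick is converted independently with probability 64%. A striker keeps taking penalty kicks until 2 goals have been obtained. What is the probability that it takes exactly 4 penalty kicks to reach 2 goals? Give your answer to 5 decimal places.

0.15925

Y = trial on which the second success occurs; negative binomial, r=2, p=0.64.
P(Y=4) = C(3,1) · p^2 · (1−p)^2
= 3 · 0.4096 · 0.1296 = 0.1592525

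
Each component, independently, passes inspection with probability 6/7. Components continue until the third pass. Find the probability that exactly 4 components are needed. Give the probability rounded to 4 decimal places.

0.2699

Y = trial on which the third success occurs; negative binomial, r=3, p=0.857143.
P(Y=4) = C(3,2) · p^3 · (1−p)^1
= 3 · 0.62974 · 0.14286 = 0.269888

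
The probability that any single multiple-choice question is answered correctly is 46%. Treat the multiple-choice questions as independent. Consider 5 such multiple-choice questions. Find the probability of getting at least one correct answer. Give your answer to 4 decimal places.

0.9541

P(at least one) = 1 − P(none) = 1 − (1 − 0.46)^5
= 1 − 0.045917 = 0.954083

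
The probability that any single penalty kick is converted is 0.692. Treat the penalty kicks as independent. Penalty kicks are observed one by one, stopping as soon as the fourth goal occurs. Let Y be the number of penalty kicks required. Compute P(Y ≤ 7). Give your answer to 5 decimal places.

Finishing within 7 penalty kicks ⇔ at least 4 successes in the first 7. With X ~ Binomial(7, 0.692), P(Y ≤ 7) = 1 − P(X ≤ 3).
  k=0: C(7,0)·0.692^0·0.308^7 = 0.0002629
  k=1: C(7,1)·0.692^1·0.308^6 = 0.0041353
  k=2: C(7,2)·0.692^2·0.308^5 = 0.0278731
  k=3: C(7,3)·0.692^3·0.308^4 = 0.1043732
1 − 0.1366446 = 0.8633554

0.86336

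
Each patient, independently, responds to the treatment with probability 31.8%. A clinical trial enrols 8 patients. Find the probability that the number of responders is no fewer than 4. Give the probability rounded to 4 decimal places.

0.2280

X ~ Binomial(8, 0.318); P(X ≥ 4) = Σ C(8,k) p^k (1−p)^(8−k) over k:
  k=4: C(8,4)·0.318^4·0.682^4 = 0.154862
  k=5: C(8,5)·0.318^5·0.682^3 = 0.057767
  k=6: C(8,6)·0.318^6·0.682^2 = 0.013468
  k=7: C(8,7)·0.318^7·0.682^1 = 0.001794
  k=8: C(8,8)·0.318^8·0.682^0 = 0.000105
Total = 0.227995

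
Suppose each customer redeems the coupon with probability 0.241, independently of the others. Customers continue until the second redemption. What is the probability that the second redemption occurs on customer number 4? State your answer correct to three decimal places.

0.100

Y = trial on which the second success occurs; negative binomial, r=2, p=0.241.
P(Y=4) = C(3,1) · p^2 · (1−p)^2
= 3 · 0.058081 · 0.57608 = 0.10038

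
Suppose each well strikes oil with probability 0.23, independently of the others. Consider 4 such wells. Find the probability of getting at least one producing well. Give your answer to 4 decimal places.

P(at least one) = 1 − P(none) = 1 − (1 − 0.23)^4
= 1 − 0.351530 = 0.648470

0.6485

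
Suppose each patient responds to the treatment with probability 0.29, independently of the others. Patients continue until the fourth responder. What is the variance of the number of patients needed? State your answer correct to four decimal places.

Y = total patients until the fourth success; negative binomial with r=4, p=0.29.
Var(Y) = r(1−p)/p² = 4·0.71 / 0.29² = 33.769322

33.7693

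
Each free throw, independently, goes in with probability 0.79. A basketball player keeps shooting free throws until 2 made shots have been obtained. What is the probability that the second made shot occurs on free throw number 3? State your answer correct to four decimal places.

0.2621

Y = trial on which the second success occurs; negative binomial, r=2, p=0.79.
P(Y=3) = C(2,1) · p^2 · (1−p)^1
= 2 · 0.6241 · 0.21 = 0.262122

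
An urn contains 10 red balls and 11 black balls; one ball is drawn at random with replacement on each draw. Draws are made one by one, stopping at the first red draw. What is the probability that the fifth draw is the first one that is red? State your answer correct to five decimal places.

0.03585

Geometric (trials to first success), p = 0.476190.
P(Y = 5) = (1−p)^4 · p = 0.075282 · 0.476190 = 0.0358488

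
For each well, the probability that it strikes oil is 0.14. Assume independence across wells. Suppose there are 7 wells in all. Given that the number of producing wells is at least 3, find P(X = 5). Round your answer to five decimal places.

X ~ Binomial(7, 0.14). Want P(X=5 | X≥3) = P(X=5) / P(X≥3).
P(X=5) = C(7,5)·0.14^5·0.86^2 = 0.0008353
P(X≥3) = 1 − 0.3479278 − 0.3964759 − 0.1936278 = 0.0619685
Ratio = 0.0008353 / 0.0619685 = 0.0134799

0.01348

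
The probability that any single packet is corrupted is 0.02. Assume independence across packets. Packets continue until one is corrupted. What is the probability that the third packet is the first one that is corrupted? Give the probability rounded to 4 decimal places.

0.0192

Geometric (trials to first success), p = 0.02.
P(Y = 3) = (1−p)^2 · p = 0.9604 · 0.02 = 0.019208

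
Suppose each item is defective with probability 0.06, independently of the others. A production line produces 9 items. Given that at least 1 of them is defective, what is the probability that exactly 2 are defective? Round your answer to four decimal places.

0.1968

X ~ Binomial(9, 0.06). Want P(X=2 | X≥1) = P(X=2) / P(X≥1).
P(X=2) = C(9,2)·0.06^2·0.94^7 = 0.084043
P(X≥1) = 1 − 0.572995 = 0.427005
Ratio = 0.084043 / 0.427005 = 0.196819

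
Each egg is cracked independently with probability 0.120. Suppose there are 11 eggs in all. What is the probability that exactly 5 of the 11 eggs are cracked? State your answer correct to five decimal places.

0.00534

X ~ Binomial(n=11, p=0.12).
P(X=5) = C(11,5) · p^5 · (1−p)^6
= 462 · 2.4883e-05 · 0.4644 = 0.0053388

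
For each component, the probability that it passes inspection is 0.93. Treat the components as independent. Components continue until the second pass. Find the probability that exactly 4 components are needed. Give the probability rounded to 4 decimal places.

Y = trial on which the second success occurs; negative binomial, r=2, p=0.93.
P(Y=4) = C(3,1) · p^2 · (1−p)^2
= 3 · 0.8649 · 0.0049 = 0.012714

0.0127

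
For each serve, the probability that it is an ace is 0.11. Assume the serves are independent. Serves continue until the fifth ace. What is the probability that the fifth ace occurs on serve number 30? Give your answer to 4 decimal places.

0.0208

Y = trial on which the fifth success occurs; negative binomial, r=5, p=0.11.
P(Y=30) = C(29,4) · p^5 · (1−p)^25
= 23751 · 1.6105e-05 · 0.054294 = 0.020768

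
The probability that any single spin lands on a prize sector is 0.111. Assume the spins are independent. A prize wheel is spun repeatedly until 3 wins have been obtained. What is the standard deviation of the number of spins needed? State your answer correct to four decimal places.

14.7126

Y = total spins until the third success; negative binomial with r=3, p=0.111.
SD(Y) = √[r(1−p)/p²] = √(216.459703) = 14.712570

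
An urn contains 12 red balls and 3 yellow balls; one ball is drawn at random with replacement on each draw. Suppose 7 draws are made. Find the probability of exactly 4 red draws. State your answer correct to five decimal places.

X ~ Binomial(n=7, p=0.80).
P(X=4) = C(7,4) · p^4 · (1−p)^3
= 35 · 0.4096 · 0.008 = 0.1146880

0.11469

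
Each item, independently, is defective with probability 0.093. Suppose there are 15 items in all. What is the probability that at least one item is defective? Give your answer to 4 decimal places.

0.7687

P(at least one) = 1 − P(none) = 1 − (1 − 0.093)^15
= 1 − 0.231265 = 0.768735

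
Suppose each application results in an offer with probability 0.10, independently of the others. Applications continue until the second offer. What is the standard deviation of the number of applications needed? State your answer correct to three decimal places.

13.416

Y = total applications until the second success; negative binomial with r=2, p=0.10.
SD(Y) = √[r(1−p)/p²] = √(180.00000) = 13.41641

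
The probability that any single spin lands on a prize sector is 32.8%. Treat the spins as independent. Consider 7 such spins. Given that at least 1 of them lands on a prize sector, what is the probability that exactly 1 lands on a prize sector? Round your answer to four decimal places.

0.2254

X ~ Binomial(7, 0.328). Want P(X=1 | X≥1) = P(X=1) / P(X≥1).
P(X=1) = C(7,1)·0.328^1·0.672^6 = 0.211440
P(X≥1) = 1 − 0.061885 = 0.938115
Ratio = 0.211440 / 0.938115 = 0.225388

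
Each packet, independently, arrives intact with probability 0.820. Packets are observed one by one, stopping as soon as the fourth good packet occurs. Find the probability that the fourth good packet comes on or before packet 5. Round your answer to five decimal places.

0.77765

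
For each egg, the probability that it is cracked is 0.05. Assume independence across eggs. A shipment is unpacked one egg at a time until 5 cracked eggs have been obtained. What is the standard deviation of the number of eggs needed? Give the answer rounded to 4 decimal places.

43.5890

Y = total eggs until the fifth success; negative binomial with r=5, p=0.05.
SD(Y) = √[r(1−p)/p²] = √(1900.000000) = 43.588989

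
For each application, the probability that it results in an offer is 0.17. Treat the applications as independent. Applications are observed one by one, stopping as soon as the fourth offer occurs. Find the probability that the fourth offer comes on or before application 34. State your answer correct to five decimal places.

0.85301

Finishing within 34 applications ⇔ at least 4 successes in the first 34. With X ~ Binomial(34, 0.17), P(Y ≤ 34) = 1 − P(X ≤ 3).
  k=0: C(34,0)·0.17^0·0.83^34 = 0.0017728
  k=1: C(34,1)·0.17^1·0.83^33 = 0.0123454
  k=2: C(34,2)·0.17^2·0.83^32 = 0.0417215
  k=3: C(34,3)·0.17^3·0.83^31 = 0.0911505
1 − 0.1469902 = 0.8530098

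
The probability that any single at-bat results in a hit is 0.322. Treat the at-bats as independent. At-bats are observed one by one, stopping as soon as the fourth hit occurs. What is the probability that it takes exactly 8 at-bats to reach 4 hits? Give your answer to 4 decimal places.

Y = trial on which the fourth success occurs; negative binomial, r=4, p=0.322.
P(Y=8) = C(7,3) · p^4 · (1−p)^4
= 35 · 0.01075 · 0.21131 = 0.079508

0.0795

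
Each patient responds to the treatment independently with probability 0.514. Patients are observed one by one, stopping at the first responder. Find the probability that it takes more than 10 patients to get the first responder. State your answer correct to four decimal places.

0.0007

Y = number of patients to the first success; geometric, p = 0.514.
P(Y > 10) = P(first 10 all fail) = (1−p)^10 = 0.000735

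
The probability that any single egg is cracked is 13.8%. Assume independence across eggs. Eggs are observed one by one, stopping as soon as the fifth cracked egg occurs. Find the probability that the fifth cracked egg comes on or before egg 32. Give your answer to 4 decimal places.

0.4577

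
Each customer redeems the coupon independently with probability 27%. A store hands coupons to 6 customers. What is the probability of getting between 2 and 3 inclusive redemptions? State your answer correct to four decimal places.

0.4637

X ~ Binomial(6, 0.27); P(2 ≤ X ≤ 3) = Σ C(6,k) p^k (1−p)^(6−k) over k:
  k=2: C(6,2)·0.27^2·0.73^4 = 0.310535
  k=3: C(6,3)·0.27^3·0.73^3 = 0.153140
Total = 0.463675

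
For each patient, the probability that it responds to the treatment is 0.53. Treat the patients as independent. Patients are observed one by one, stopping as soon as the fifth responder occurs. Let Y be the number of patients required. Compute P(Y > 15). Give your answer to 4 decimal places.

0.0363

Needing more than 15 patients ⇔ fewer than 5 successes in the first 15. With X ~ Binomial(15, 0.53), P(Y > 15) = P(X ≤ 4).
  k=0: C(15,0)·0.53^0·0.47^15 = 0.000012
  k=1: C(15,1)·0.53^1·0.47^14 = 0.000204
  k=2: C(15,2)·0.53^2·0.47^13 = 0.001611
  k=3: C(15,3)·0.53^3·0.47^12 = 0.007871
  k=4: C(15,4)·0.53^4·0.47^11 = 0.026626
P(X ≤ 4) = 0.036324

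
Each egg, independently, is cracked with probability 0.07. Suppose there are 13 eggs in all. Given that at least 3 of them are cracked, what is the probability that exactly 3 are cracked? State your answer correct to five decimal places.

X ~ Binomial(13, 0.07). Want P(X=3 | X≥3) = P(X=3) / P(X≥3).
P(X=3) = C(13,3)·0.07^3·0.93^10 = 0.0474777
P(X≥3) = 1 − 0.3892946 − 0.3809226 − 0.1720296 = 0.0577532
Ratio = 0.0474777 / 0.0577532 = 0.8220785

0.82208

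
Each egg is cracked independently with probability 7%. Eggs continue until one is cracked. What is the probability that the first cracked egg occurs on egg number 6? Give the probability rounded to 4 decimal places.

Geometric (trials to first success), p = 0.07.
P(Y = 6) = (1−p)^5 · p = 0.69569 · 0.07 = 0.048698

0.0487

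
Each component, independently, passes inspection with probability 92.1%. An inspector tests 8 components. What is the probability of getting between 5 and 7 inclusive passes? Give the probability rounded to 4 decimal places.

X ~ Binomial(8, 0.921); P(5 ≤ X ≤ 7) = Σ C(8,k) p^k (1−p)^(8−k) over k:
  k=5: C(8,5)·0.921^5·0.079^3 = 0.018296
  k=6: C(8,6)·0.921^6·0.079^2 = 0.106652
  k=7: C(8,7)·0.921^7·0.079^1 = 0.355250
Total = 0.480199

0.4802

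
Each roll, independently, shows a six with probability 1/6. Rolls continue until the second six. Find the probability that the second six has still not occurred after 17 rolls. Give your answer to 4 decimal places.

0.1983

Needing more than 17 rolls ⇔ fewer than 2 successes in the first 17. With X ~ Binomial(17, 0.166667), P(Y > 17) = P(X ≤ 1).
  k=0: C(17,0)·0.166667^0·0.833333^17 = 0.045073
  k=1: C(17,1)·0.166667^1·0.833333^16 = 0.153249
P(X ≤ 1) = 0.198322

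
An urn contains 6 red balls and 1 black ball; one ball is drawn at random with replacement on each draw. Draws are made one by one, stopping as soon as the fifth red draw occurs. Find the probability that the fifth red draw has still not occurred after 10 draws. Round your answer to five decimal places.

0.00106

Needing more than 10 draws ⇔ fewer than 5 successes in the first 10. With X ~ Binomial(10, 0.857143), P(Y > 10) = P(X ≤ 4).
  k=0: C(10,0)·0.857143^0·0.142857^10 = 0.0000000
  k=1: C(10,1)·0.857143^1·0.142857^9 = 0.0000002
  k=2: C(10,2)·0.857143^2·0.142857^8 = 0.0000057
  k=3: C(10,3)·0.857143^3·0.142857^7 = 0.0000918
  k=4: C(10,4)·0.857143^4·0.142857^6 = 0.0009635
P(X ≤ 4) = 0.0010612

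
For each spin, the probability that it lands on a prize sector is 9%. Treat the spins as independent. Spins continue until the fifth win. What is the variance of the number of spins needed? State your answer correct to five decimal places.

561.72840

Y = total spins until the fifth success; negative binomial with r=5, p=0.09.
Var(Y) = r(1−p)/p² = 5·0.91 / 0.09² = 561.7283951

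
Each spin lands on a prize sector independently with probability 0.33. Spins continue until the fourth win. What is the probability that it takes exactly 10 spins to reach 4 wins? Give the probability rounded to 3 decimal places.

0.090

Y = trial on which the fourth success occurs; negative binomial, r=4, p=0.33.
P(Y=10) = C(9,3) · p^4 · (1−p)^6
= 84 · 0.011859 · 0.090458 = 0.09011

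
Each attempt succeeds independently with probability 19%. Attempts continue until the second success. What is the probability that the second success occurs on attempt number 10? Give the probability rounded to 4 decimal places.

0.0602

Y = trial on which the second success occurs; negative binomial, r=2, p=0.19.
P(Y=10) = C(9,1) · p^2 · (1−p)^8
= 9 · 0.0361 · 0.1853 = 0.060205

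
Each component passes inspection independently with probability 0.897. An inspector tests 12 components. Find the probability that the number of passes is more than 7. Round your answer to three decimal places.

0.995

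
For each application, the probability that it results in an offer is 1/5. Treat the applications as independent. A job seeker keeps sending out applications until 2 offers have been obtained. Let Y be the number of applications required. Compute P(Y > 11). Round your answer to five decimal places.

Needing more than 11 applications ⇔ fewer than 2 successes in the first 11. With X ~ Binomial(11, 0.20), P(Y > 11) = P(X ≤ 1).
  k=0: C(11,0)·0.20^0·0.80^11 = 0.0858993
  k=1: C(11,1)·0.20^1·0.80^10 = 0.2362232
P(X ≤ 1) = 0.3221225

0.32212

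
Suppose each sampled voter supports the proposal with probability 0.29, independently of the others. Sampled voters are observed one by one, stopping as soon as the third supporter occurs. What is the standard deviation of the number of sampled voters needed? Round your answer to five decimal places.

Y = total sampled voters until the third success; negative binomial with r=3, p=0.29.
SD(Y) = √[r(1−p)/p²] = √(25.3269917) = 5.0325929

5.03259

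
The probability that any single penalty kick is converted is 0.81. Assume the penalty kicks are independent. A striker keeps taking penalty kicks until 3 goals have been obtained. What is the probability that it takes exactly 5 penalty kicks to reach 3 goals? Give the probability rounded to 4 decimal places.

Y = trial on which the third success occurs; negative binomial, r=3, p=0.81.
P(Y=5) = C(4,2) · p^3 · (1−p)^2
= 6 · 0.53144 · 0.0361 = 0.115110

0.1151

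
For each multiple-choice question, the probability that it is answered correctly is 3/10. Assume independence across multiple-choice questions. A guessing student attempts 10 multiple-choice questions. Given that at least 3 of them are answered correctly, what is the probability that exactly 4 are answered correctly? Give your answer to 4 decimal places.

0.3242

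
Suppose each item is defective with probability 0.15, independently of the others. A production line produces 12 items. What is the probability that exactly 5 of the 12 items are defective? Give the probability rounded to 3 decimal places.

0.019

X ~ Binomial(n=12, p=0.15).
P(X=5) = C(12,5) · p^5 · (1−p)^7
= 792 · 7.5937e-05 · 0.32058 = 0.01928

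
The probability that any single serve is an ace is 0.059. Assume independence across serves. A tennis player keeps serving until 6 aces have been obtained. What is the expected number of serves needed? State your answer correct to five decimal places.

101.69492

Y = total serves until the sixth success; negative binomial with r=6, p=0.059.
E[Y] = r / p = 6 / 0.059 = 101.6949153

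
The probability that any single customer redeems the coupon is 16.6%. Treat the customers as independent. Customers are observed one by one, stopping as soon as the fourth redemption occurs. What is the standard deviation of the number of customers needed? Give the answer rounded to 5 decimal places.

Y = total customers until the fourth success; negative binomial with r=4, p=0.166.
SD(Y) = √[r(1−p)/p²] = √(121.0625635) = 11.0028434

11.00284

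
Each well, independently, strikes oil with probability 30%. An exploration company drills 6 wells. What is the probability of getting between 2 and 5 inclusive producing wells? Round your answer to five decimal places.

0.57910

X ~ Binomial(6, 0.30); P(2 ≤ X ≤ 5) = Σ C(6,k) p^k (1−p)^(6−k) over k:
  k=2: C(6,2)·0.30^2·0.70^4 = 0.3241350
  k=3: C(6,3)·0.30^3·0.70^3 = 0.1852200
  k=4: C(6,4)·0.30^4·0.70^2 = 0.0595350
  k=5: C(6,5)·0.30^5·0.70^1 = 0.0102060
Total = 0.5790960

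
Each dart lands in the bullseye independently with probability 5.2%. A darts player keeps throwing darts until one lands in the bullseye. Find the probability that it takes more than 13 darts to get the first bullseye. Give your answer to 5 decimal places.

Y = number of darts to the first success; geometric, p = 0.052.
P(Y > 13) = P(first 13 all fail) = (1−p)^13 = 0.4994688

0.49947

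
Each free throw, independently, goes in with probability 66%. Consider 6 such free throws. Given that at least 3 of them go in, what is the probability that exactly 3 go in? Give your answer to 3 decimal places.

X ~ Binomial(6, 0.66). Want P(X=3 | X≥3) = P(X=3) / P(X≥3).
P(X=3) = C(6,3)·0.66^3·0.34^3 = 0.22599
P(X≥3) = 1 − 0.00154 − 0.01799 − 0.08732 = 0.89315
Ratio = 0.22599 / 0.89315 = 0.25303

0.253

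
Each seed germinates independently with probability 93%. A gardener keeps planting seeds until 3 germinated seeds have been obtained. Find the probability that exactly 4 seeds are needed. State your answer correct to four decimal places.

0.1689

Y = trial on which the third success occurs; negative binomial, r=3, p=0.93.
P(Y=4) = C(3,2) · p^3 · (1−p)^1
= 3 · 0.80436 · 0.07 = 0.168915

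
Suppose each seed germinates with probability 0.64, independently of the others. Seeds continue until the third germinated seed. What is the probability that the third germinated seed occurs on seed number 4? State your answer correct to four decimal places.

Y = trial on which the third success occurs; negative binomial, r=3, p=0.64.
P(Y=4) = C(3,2) · p^3 · (1−p)^1
= 3 · 0.26214 · 0.36 = 0.283116

0.2831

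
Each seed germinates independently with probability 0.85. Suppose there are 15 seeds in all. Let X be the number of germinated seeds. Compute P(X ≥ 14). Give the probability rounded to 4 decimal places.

0.3186

X ~ Binomial(15, 0.85); P(X ≥ 14) = Σ C(15,k) p^k (1−p)^(15−k) over k:
  k=14: C(15,14)·0.85^14·0.15^1 = 0.231232
  k=15: C(15,15)·0.85^15·0.15^0 = 0.087354
Total = 0.318586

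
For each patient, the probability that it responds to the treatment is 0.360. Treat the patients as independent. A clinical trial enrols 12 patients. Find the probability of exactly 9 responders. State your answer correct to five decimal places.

0.00586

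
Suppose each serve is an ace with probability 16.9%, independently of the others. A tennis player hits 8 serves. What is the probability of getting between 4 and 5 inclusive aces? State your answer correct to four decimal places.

0.0317

X ~ Binomial(8, 0.169); P(4 ≤ X ≤ 5) = Σ C(8,k) p^k (1−p)^(8−k) over k:
  k=4: C(8,4)·0.169^4·0.831^4 = 0.027230
  k=5: C(8,5)·0.169^5·0.831^3 = 0.004430
Total = 0.031660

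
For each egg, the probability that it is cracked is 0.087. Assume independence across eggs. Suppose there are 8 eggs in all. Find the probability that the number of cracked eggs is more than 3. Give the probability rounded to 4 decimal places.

X ~ Binomial(8, 0.087); P(X ≥ 4) = Σ C(8,k) p^k (1−p)^(8−k) over k:
  k=4: C(8,4)·0.087^4·0.913^4 = 0.002786
  k=5: C(8,5)·0.087^5·0.913^3 = 0.000212
  k=6: C(8,6)·0.087^6·0.913^2 = 0.000010
  k=7: C(8,7)·0.087^7·0.913^1 = 0.000000
  k=8: C(8,8)·0.087^8·0.913^0 = 0.000000
Total = 0.003009

0.0030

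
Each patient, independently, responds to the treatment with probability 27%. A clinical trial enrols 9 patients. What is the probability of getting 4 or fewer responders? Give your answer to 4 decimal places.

X ~ Binomial(9, 0.27); P(X ≤ 4) = Σ C(9,k) p^k (1−p)^(9−k) over k:
  k=0: C(9,0)·0.27^0·0.73^9 = 0.058872
  k=1: C(9,1)·0.27^1·0.73^8 = 0.195970
  k=2: C(9,2)·0.27^2·0.73^7 = 0.289928
  k=3: C(9,3)·0.27^3·0.73^6 = 0.250212
  k=4: C(9,4)·0.27^4·0.73^5 = 0.138816
Total = 0.933797

0.9338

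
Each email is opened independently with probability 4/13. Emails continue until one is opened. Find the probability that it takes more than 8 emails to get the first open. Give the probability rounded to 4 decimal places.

Y = number of emails to the first success; geometric, p = 0.307692.
P(Y > 8) = P(first 8 all fail) = (1−p)^8 = 0.052771

0.0528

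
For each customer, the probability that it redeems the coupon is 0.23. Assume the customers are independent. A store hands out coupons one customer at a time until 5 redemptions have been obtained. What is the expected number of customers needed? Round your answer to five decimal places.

Y = total customers until the fifth success; negative binomial with r=5, p=0.23.
E[Y] = r / p = 5 / 0.23 = 21.7391304

21.73913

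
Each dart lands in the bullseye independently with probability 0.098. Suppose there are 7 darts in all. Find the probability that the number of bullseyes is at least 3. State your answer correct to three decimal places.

X ~ Binomial(7, 0.098); P(X ≥ 3) = Σ C(7,k) p^k (1−p)^(7−k) over k:
  k=3: C(7,3)·0.098^3·0.902^4 = 0.02181
  k=4: C(7,4)·0.098^4·0.902^3 = 0.00237
  k=5: C(7,5)·0.098^5·0.902^2 = 0.00015
  k=6: C(7,6)·0.098^6·0.902^1 = 0.00001
  k=7: C(7,7)·0.098^7·0.902^0 = 0.00000
Total = 0.02434

0.024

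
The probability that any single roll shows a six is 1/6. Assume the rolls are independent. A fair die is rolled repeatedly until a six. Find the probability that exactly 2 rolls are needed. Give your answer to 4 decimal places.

0.1389

Geometric (trials to first success), p = 0.166667.
P(Y = 2) = (1−p)^1 · p = 0.83333 · 0.166667 = 0.138889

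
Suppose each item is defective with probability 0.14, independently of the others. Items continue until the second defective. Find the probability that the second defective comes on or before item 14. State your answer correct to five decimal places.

0.60306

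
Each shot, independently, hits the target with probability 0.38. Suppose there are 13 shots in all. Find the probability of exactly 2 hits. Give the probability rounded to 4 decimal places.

0.0586

X ~ Binomial(n=13, p=0.38).
P(X=2) = C(13,2) · p^2 · (1−p)^11
= 78 · 0.1444 · 0.0052037 = 0.058610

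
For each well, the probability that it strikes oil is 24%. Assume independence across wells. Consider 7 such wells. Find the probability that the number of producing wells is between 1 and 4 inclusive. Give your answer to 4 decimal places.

0.8428

X ~ Binomial(7, 0.24); P(1 ≤ X ≤ 4) = Σ C(7,k) p^k (1−p)^(7−k) over k:
  k=1: C(7,1)·0.24^1·0.76^6 = 0.323736
  k=2: C(7,2)·0.24^2·0.76^5 = 0.306697
  k=3: C(7,3)·0.24^3·0.76^4 = 0.161420
  k=4: C(7,4)·0.24^4·0.76^3 = 0.050975
Total = 0.842827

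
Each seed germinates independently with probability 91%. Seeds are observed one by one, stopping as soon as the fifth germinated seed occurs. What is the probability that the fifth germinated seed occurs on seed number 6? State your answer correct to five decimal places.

Y = trial on which the fifth success occurs; negative binomial, r=5, p=0.91.
P(Y=6) = C(5,4) · p^5 · (1−p)^1
= 5 · 0.62403 · 0.09 = 0.2808145

0.28081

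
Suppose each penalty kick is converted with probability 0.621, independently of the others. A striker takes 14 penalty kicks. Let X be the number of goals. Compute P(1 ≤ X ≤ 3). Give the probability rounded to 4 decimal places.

X ~ Binomial(14, 0.621); P(1 ≤ X ≤ 3) = Σ C(14,k) p^k (1−p)^(14−k) over k:
  k=1: C(14,1)·0.621^1·0.379^13 = 0.000029
  k=2: C(14,2)·0.621^2·0.379^12 = 0.000308
  k=3: C(14,3)·0.621^3·0.379^11 = 0.002020
Total = 0.002357

0.0024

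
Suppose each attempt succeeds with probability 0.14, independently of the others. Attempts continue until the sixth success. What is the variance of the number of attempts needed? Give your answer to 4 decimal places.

263.2653

Y = total attempts until the sixth success; negative binomial with r=6, p=0.14.
Var(Y) = r(1−p)/p² = 6·0.86 / 0.14² = 263.265306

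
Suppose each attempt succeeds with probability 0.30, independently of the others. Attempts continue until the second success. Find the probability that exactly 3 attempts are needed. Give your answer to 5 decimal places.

Y = trial on which the second success occurs; negative binomial, r=2, p=0.30.
P(Y=3) = C(2,1) · p^2 · (1−p)^1
= 2 · 0.09 · 0.7 = 0.1260000

0.12600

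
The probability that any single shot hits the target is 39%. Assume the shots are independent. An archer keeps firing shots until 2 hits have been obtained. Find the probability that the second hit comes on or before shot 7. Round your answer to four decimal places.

Finishing within 7 shots ⇔ at least 2 successes in the first 7. With X ~ Binomial(7, 0.39), P(Y ≤ 7) = 1 − P(X ≤ 1).
  k=0: C(7,0)·0.39^0·0.61^7 = 0.031427
  k=1: C(7,1)·0.39^1·0.61^6 = 0.140651
1 − 0.172078 = 0.827922

0.8279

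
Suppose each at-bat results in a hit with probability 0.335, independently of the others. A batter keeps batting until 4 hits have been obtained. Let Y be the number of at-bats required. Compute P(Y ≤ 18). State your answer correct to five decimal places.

Finishing within 18 at-bats ⇔ at least 4 successes in the first 18. With X ~ Binomial(18, 0.335), P(Y ≤ 18) = 1 − P(X ≤ 3).
  k=0: C(18,0)·0.335^0·0.665^18 = 0.0006468
  k=1: C(18,1)·0.335^1·0.665^17 = 0.0058652
  k=2: C(18,2)·0.335^2·0.665^16 = 0.0251147
  k=3: C(18,3)·0.335^3·0.665^15 = 0.0674760
1 − 0.0991027 = 0.9008973

0.90090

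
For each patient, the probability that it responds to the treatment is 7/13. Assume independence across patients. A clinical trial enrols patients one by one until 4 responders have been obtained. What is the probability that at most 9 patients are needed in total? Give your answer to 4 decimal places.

0.8157

Finishing within 9 patients ⇔ at least 4 successes in the first 9. With X ~ Binomial(9, 0.538462), P(Y ≤ 9) = 1 − P(X ≤ 3).
  k=0: C(9,0)·0.538462^0·0.461538^9 = 0.000950
  k=1: C(9,1)·0.538462^1·0.461538^8 = 0.009978
  k=2: C(9,2)·0.538462^2·0.461538^7 = 0.046566
  k=3: C(9,3)·0.538462^3·0.461538^6 = 0.126762
1 − 0.184257 = 0.815743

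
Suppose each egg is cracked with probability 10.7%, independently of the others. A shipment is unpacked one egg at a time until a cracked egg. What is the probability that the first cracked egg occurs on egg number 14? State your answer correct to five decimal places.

Geometric (trials to first success), p = 0.107.
P(Y = 14) = (1−p)^13 · p = 0.22965 · 0.107 = 0.0245727

0.02457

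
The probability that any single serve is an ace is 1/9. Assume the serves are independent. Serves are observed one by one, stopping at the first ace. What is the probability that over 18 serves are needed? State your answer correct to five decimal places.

0.12002

Y = number of serves to the first success; geometric, p = 0.111111.
P(Y > 18) = P(first 18 all fail) = (1−p)^18 = 0.1200203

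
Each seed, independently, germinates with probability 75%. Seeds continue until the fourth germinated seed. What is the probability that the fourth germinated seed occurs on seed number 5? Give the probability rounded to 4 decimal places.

Y = trial on which the fourth success occurs; negative binomial, r=4, p=0.75.
P(Y=5) = C(4,3) · p^4 · (1−p)^1
= 4 · 0.31641 · 0.25 = 0.316406

0.3164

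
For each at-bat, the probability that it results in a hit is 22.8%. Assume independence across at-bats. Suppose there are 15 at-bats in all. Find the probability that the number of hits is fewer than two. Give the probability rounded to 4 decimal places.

0.1120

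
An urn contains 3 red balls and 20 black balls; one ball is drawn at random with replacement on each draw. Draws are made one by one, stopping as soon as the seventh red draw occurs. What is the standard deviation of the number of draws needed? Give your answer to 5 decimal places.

18.91501

Y = total draws until the seventh success; negative binomial with r=7, p=0.130435.
SD(Y) = √[r(1−p)/p²] = √(357.7777778) = 18.9150146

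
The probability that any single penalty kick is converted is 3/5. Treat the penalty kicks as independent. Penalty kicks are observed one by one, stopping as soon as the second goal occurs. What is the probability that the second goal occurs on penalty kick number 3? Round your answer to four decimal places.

Y = trial on which the second success occurs; negative binomial, r=2, p=0.60.
P(Y=3) = C(2,1) · p^2 · (1−p)^1
= 2 · 0.36 · 0.4 = 0.288000

0.2880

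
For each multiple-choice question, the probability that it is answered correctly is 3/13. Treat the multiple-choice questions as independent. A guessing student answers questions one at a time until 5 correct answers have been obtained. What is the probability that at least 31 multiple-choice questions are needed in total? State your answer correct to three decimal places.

Needing more than 30 multiple-choice questions ⇔ fewer than 5 successes in the first 30. With X ~ Binomial(30, 0.230769), P(Y > 30) = P(X ≤ 4).
  k=0: C(30,0)·0.230769^0·0.769231^30 = 0.00038
  k=1: C(30,1)·0.230769^1·0.769231^29 = 0.00344
  k=2: C(30,2)·0.230769^2·0.769231^28 = 0.01494
  k=3: C(30,3)·0.230769^3·0.769231^27 = 0.04184
  k=4: C(30,4)·0.230769^4·0.769231^26 = 0.08473
P(X ≤ 4) = 0.14532

0.145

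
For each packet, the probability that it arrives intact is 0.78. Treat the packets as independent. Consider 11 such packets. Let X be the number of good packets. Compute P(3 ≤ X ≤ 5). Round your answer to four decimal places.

0.0186

X ~ Binomial(11, 0.78); P(3 ≤ X ≤ 5) = Σ C(11,k) p^k (1−p)^(11−k) over k:
  k=3: C(11,3)·0.78^3·0.22^8 = 0.000430
  k=4: C(11,4)·0.78^4·0.22^7 = 0.003047
  k=5: C(11,5)·0.78^5·0.22^6 = 0.015123
Total = 0.018600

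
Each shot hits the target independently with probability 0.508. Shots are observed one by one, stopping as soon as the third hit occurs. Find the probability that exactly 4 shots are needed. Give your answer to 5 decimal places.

Y = trial on which the third success occurs; negative binomial, r=3, p=0.508.
P(Y=4) = C(3,2) · p^3 · (1−p)^1
= 3 · 0.1311 · 0.492 = 0.1934985

0.19350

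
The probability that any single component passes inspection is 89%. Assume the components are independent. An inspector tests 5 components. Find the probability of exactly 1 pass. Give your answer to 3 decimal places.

0.001

X ~ Binomial(n=5, p=0.89).
P(X=1) = C(5,1) · p^1 · (1−p)^4
= 5 · 0.89 · 0.00014641 = 0.00065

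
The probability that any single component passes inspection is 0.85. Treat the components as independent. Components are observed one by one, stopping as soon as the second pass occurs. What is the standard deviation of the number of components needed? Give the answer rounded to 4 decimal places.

0.6444

Y = total components until the second success; negative binomial with r=2, p=0.85.
SD(Y) = √[r(1−p)/p²] = √(0.415225) = 0.644379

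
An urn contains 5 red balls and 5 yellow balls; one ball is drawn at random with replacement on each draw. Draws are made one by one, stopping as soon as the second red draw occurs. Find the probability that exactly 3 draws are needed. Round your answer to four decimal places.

Y = trial on which the second success occurs; negative binomial, r=2, p=0.50.
P(Y=3) = C(2,1) · p^2 · (1−p)^1
= 2 · 0.25 · 0.5 = 0.250000

0.2500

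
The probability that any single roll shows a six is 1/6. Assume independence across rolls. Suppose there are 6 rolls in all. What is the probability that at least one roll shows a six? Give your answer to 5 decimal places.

P(at least one) = 1 − P(none) = 1 − (1 − 0.166667)^6
= 1 − 0.3348980 = 0.6651020

0.66510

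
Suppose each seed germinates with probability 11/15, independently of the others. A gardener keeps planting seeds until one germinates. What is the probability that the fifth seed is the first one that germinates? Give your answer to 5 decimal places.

Geometric (trials to first success), p = 0.733333.
P(Y = 5) = (1−p)^4 · p = 0.0050568 · 0.733333 = 0.0037083

0.00371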